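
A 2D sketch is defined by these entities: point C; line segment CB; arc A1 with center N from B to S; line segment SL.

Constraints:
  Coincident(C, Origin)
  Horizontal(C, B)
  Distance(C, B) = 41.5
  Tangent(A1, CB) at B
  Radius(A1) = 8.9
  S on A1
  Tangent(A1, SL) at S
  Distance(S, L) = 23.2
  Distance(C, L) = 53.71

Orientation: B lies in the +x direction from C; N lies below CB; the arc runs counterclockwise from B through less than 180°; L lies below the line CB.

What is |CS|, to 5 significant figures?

35.390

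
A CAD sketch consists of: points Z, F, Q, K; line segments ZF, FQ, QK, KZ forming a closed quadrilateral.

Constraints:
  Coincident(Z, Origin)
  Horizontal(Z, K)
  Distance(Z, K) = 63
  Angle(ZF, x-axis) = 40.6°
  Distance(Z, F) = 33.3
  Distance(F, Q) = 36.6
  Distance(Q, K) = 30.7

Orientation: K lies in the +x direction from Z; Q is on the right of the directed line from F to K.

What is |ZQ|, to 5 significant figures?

37.909

Checks: |FQ| = 36.60 ✓; |QK| = 30.70 ✓.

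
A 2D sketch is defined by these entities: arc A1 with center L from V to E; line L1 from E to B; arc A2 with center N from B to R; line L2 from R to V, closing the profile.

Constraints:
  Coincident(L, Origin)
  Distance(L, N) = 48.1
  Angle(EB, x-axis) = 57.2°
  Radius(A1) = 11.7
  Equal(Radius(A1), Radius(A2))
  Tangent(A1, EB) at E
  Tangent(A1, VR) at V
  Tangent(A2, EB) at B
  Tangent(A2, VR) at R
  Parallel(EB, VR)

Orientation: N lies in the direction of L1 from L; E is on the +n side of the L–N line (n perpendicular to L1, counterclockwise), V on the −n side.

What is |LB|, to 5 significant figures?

49.503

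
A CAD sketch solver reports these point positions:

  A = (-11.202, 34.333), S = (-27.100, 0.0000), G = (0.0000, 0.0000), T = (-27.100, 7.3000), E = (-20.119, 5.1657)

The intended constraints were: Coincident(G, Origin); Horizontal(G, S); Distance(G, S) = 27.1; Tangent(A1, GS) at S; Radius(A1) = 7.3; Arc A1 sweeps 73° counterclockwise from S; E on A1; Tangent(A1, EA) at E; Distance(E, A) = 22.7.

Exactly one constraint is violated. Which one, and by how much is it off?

Distance(E, A) = 22.7 — off by 7.80.

G = (0.00, 0.00) ✓; G.y = 0.00, S.y = 0.00 ✓; |GS| = 27.10 ✓; ∠(TS, SG) = 90.00° ✓; |TS| = 7.300 ✓; bearing(T→E) − bearing(T→S) = 73.00° ✓; |TE| = 7.300 ✓; ∠(TE, EA) = 90.00° ✓; |EA| = 30.50 ✗.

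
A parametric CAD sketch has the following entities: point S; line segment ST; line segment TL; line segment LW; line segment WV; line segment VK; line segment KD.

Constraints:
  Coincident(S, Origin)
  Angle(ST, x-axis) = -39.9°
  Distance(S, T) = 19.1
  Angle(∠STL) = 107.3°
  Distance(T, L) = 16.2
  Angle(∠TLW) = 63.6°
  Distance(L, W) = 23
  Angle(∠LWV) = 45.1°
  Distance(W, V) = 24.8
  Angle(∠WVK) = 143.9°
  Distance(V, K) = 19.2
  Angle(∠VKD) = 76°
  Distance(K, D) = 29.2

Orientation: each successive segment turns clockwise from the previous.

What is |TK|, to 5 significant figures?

21.542

S is at the origin; ST runs at -39.9° with length 19.1, so T = (14.653, -12.252). ∠STL = 107.3° gives TL at -112.60° from the x-axis; with |TL| = 16.2, L = (8.4273, -27.208). ∠TLW = 63.6° gives LW at 131.00° from the x-axis; with |LW| = 23.0, W = (-6.6621, -9.8494). ∠LWV = 45.1° gives WV at -3.9000° from the x-axis; with |WV| = 24.8, V = (18.080, -11.536). ∠WVK = 143.9° gives VK at -40.000° from the x-axis; with |VK| = 19.2, K = (32.789, -23.878). Then |TK| = |K − T| = 21.542.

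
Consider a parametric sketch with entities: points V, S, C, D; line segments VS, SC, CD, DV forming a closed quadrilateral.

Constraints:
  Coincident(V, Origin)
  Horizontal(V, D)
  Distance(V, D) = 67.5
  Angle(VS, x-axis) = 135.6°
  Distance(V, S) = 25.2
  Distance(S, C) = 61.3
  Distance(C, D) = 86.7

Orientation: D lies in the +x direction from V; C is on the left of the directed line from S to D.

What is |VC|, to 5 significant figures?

70.807

V is at the origin; VD is horizontal with |VD| = 67.5 and D in +x, so D = (67.5, 0). VS runs at 135.6° with |VS| = 25.2, so S = (-18.005, 17.632). C is determined by |SC| = 61.3 and |CD| = 86.7 together: it lies at the intersection of circle(S, 61.3) and circle(D, 86.7). With |SD| = 87.304, the foot of the radical line on SD is 22.122 from S and the perpendicular offset is √(61.3² − 22.122²) = 57.169. Taking the left-of-SD solution: C = (15.207, 69.155).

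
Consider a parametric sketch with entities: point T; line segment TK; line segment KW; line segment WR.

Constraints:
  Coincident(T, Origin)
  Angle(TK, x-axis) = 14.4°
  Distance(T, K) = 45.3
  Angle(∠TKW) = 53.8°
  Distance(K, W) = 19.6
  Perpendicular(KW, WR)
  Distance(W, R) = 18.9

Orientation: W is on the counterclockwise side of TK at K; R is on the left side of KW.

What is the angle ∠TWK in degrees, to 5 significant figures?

101.07°

T is at the origin; TK runs at 14.4° with length 45.3, so K = 45.3·(cos 14.4°, sin 14.4°) = (43.877, 11.266). ∠TKW = 53.8°, so KW runs at 14.4° + (180° − 53.8°) = 140.60° from the x-axis; with |KW| = 19.6, W = K + 19.6·(cos 140.60°, sin 140.60°) = (28.731, 23.706). Then cos ∠TWK = WT·WK / (|WT||WK|), giving 101.07°.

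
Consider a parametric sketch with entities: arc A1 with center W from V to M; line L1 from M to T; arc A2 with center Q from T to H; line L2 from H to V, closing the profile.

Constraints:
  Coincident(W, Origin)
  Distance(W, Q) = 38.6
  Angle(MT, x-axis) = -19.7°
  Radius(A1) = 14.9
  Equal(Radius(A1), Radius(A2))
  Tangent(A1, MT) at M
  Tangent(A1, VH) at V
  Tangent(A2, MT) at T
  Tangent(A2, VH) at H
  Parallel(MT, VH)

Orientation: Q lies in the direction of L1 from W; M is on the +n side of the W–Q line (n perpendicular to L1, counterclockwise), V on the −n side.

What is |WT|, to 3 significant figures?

41.4

Tangency of A1 to both parallel lines with radius 14.9 puts M and V at W ± 14.9·n: M = (5.02, 14.0), V = (-5.02, -14.0). Equal radii place T and H the same way about Q: T = Q + 14.9·n = (41.4, 1.02), H = Q − 14.9·n = (31.3, -27.0). Then |WT| = |T − W| = 41.4.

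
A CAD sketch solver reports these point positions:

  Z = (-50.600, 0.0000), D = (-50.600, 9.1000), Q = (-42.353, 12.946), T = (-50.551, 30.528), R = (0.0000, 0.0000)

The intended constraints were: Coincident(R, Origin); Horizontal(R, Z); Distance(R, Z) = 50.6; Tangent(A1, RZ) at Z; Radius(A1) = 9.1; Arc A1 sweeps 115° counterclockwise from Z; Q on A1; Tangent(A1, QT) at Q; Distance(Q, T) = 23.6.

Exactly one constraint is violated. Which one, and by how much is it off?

Distance(Q, T) = 23.6 — off by 4.20.

R = (0.00, 0.00) ✓; R.y = 0.00, Z.y = 0.00 ✓; |RZ| = 50.60 ✓; ∠(DZ, ZR) = 90.00° ✓; |DZ| = 9.100 ✓; bearing(D→Q) − bearing(D→Z) = 115.0° ✓; |DQ| = 9.100 ✓; ∠(DQ, QT) = 90.00° ✓; |QT| = 19.40 ✗.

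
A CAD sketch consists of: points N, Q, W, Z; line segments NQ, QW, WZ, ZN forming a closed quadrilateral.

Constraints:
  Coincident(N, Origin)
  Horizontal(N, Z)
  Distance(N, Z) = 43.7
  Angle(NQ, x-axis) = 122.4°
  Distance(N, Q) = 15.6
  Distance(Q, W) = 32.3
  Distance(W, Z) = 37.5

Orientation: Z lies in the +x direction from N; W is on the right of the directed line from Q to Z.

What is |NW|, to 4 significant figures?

16.70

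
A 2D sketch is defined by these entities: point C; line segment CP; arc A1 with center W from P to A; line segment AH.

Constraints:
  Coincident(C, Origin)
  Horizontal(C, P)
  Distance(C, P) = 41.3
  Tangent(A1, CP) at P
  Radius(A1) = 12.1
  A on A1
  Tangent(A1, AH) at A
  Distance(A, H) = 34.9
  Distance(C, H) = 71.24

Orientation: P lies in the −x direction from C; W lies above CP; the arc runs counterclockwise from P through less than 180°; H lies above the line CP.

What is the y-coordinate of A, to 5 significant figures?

19.643

Checks: C.y = 0.00, P.y = 0.00 ✓; ∠(WP, PC) = 90.00° ✓; |WP| = 12.10 ✓; |WA| = 12.10 ✓; ∠(WA, AH) = 90.00° ✓; |AH| = 34.90 ✓; |CH| = 71.24 ✓.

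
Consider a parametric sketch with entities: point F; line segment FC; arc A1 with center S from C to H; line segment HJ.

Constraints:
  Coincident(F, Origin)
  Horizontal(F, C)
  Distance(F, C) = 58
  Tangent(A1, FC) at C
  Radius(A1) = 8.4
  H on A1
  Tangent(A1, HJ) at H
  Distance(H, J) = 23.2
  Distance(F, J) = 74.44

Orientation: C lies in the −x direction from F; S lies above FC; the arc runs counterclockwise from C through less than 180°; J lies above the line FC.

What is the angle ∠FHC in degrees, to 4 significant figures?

98.34°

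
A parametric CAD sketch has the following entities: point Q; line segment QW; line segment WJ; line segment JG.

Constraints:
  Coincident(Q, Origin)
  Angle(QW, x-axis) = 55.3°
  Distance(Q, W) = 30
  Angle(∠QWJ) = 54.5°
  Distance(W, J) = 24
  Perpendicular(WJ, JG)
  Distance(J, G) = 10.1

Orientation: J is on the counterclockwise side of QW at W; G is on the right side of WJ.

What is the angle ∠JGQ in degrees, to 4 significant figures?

10.79°

Q is at the origin; QW runs at 55.3° with length 30.0, so W = 30.0·(cos 55.3°, sin 55.3°) = (17.08, 24.66). ∠QWJ = 54.5°, so WJ runs at 55.3° + (180° − 54.5°) = 180.8° from the x-axis; with |WJ| = 24.0, J = W + 24.0·(cos 180.8°, sin 180.8°) = (-6.919, 24.33). WJ ⟂ JG; with |JG| = 10.1 on the right of WJ, G = J + 10.1·(-0.01396, 0.9999) = (-7.060, 34.43). Then cos ∠JGQ = GJ·GQ / (|GJ||GQ|), giving 10.79°.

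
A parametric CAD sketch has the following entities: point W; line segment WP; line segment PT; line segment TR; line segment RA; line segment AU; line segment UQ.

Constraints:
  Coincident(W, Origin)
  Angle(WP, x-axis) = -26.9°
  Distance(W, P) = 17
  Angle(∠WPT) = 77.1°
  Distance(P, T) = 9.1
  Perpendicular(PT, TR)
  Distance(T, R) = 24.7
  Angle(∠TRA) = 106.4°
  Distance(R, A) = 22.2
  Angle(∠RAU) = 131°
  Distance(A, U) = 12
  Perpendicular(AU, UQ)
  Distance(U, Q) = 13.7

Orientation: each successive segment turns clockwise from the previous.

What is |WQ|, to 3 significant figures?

19.1

W is at the origin; WP runs at -26.9° with length 17.0, so P = (15.2, -7.69). ∠WPT = 77.1° gives PT at -130° from the x-axis; with |PT| = 9.1, T = (9.34, -14.7). PT ⟂ TR, so TR runs at 140°; with |TR| = 24.7, R = (-9.64, 1.13). ∠TRA = 106.4° gives RA at 66.6° from the x-axis; with |RA| = 22.2, A = (-0.824, 21.5). ∠RAU = 131.0° gives AU at 17.6° from the x-axis; with |AU| = 12.0, U = (10.6, 25.1). The perpendicularity gives UQ at right angles to AU, so UQ runs at -72.4°; with |UQ| = 13.7, Q = (14.8, 12.1). Then |WQ| = |Q − W| = 19.1.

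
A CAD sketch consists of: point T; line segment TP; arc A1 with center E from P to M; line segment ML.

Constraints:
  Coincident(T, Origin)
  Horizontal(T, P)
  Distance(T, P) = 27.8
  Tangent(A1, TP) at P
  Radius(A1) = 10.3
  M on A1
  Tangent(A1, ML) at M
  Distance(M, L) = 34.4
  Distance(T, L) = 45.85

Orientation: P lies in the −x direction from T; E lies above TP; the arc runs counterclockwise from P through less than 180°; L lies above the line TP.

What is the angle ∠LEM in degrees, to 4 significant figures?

73.33°

T is at the origin; T and P share the same y with |TP| = 27.8 and P on the −x side, so P = (-27.80, 0.000). A1 meets TP tangentially, so EP is at right angles to TP, so E = P + (0, 10.3) = (-27.80, 10.30). Since EM ⟂ ML (tangency), |EL| = √(10.3² + 34.4²) = 35.91 regardless of where M sits on A1. So L lies on both circle(T, 45.85) and circle(E, 35.91); the above-TP intersection is L = (-14.28, 43.57). M is the foot of the tangent from L: M = (-17.55, 9.323).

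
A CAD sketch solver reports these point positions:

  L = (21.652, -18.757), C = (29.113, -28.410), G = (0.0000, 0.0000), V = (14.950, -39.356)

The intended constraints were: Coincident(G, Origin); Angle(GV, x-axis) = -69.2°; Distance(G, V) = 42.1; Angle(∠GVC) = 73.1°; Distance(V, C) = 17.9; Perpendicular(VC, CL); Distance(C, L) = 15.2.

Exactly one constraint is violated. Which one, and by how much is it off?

Distance(C, L) = 15.2 — off by 3.00.

G = (0.00, 0.00) ✓; GV at -69.20° ✓; |GV| = 42.10 ✓; ∠GVC = 73.10° ✓; |VC| = 17.90 ✓; ∠(VC, CL) = 90.00° ✓; |CL| = 12.20 ✗.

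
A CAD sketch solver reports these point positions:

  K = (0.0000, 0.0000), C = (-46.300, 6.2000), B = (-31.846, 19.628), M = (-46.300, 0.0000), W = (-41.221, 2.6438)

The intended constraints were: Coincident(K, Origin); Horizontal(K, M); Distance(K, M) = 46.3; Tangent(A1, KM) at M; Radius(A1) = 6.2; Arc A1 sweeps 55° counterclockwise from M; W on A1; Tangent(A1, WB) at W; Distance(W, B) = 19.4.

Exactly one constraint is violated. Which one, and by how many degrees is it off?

Tangent(A1, WB) at W — off by 6.10°.

K = (0.00, 0.00) ✓; K.y = 0.00, M.y = 0.00 ✓; |KM| = 46.30 ✓; ∠(CM, MK) = 90.00° ✓; |CM| = 6.200 ✓; bearing(C→W) − bearing(C→M) = 55.00° ✓; |CW| = 6.200 ✓; ∠(CW, WB) = 83.90° ✗; |WB| = 19.40 ✓.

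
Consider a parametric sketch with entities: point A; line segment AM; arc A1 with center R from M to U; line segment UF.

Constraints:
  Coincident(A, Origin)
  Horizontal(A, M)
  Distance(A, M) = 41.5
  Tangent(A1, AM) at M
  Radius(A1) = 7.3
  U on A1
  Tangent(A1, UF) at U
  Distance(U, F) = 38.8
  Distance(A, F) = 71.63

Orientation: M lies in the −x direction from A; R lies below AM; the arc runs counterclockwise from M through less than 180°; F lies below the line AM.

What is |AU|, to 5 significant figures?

48.981

Checks: |RU| = 7.300 ✓; ∠(RU, UF) = 90.00° ✓; |UF| = 38.80 ✓; |AF| = 71.63 ✓.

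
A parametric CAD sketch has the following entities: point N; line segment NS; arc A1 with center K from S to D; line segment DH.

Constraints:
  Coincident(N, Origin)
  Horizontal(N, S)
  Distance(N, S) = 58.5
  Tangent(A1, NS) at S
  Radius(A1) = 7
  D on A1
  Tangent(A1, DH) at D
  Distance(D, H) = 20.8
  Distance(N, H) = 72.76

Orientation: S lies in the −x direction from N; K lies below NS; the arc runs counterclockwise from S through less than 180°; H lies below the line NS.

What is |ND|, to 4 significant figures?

65.77

Checks: N.y = 0.00, S.y = 0.00 ✓; |NS| = 58.50 ✓; |KD| = 7.000 ✓; ∠(KD, DH) = 90.00° ✓; |DH| = 20.80 ✓; |NH| = 72.76 ✓.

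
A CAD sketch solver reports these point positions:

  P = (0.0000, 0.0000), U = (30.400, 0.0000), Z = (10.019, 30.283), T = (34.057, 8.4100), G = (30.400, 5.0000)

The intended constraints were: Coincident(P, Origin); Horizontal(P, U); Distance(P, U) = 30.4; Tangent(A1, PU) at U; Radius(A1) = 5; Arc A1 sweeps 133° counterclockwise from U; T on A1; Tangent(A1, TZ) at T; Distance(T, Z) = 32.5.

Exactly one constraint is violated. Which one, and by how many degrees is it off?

Tangent(A1, TZ) at T — off by 4.70°.

P = (0.00, 0.00) ✓; P.y = 0.00, U.y = 0.00 ✓; |PU| = 30.40 ✓; ∠(GU, UP) = 90.00° ✓; |GU| = 5.000 ✓; bearing(G→T) − bearing(G→U) = 133.0° ✓; |GT| = 5.000 ✓; ∠(GT, TZ) = 85.30° ✗; |TZ| = 32.50 ✓.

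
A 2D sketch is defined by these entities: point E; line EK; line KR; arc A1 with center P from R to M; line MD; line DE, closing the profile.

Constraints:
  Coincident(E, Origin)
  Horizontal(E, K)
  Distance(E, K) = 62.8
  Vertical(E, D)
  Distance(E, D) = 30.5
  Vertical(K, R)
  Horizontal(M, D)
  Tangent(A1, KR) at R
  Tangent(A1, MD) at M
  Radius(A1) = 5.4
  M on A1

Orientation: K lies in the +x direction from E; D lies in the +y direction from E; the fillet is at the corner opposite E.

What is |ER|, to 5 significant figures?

67.630

The virtual corner opposite E is at (62.800, 30.500). The tangent condition forces PR to be normal to KR and A1 meets MD tangentially, so PM is at right angles to MD, with radius 5.4, so the center P sits 5.4 in from both sides at P = (57.400, 25.100). That places the tangent points at R = (62.800, 25.100) on KR and M = (57.400, 30.500) on MD. Then |ER| = |R − E| = 67.630.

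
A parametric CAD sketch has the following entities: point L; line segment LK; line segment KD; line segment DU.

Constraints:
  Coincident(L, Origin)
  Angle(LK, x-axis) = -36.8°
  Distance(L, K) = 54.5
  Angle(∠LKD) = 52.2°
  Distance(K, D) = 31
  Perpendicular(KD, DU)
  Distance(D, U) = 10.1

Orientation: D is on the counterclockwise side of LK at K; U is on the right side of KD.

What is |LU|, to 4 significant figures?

53.22

∠LKD = 52.2°, so KD runs at -36.8° + (180° − 52.2°) = 91.00° from the x-axis; with |KD| = 31.0, D = K + 31.0·(cos 91.00°, sin 91.00°) = (43.10, -1.652). KD is perpendicular to DU; with |DU| = 10.1 on the right of KD, U = D + 10.1·(0.9998, 0.01745) = (53.20, -1.475). Then |LU| = |U − L| = 53.22.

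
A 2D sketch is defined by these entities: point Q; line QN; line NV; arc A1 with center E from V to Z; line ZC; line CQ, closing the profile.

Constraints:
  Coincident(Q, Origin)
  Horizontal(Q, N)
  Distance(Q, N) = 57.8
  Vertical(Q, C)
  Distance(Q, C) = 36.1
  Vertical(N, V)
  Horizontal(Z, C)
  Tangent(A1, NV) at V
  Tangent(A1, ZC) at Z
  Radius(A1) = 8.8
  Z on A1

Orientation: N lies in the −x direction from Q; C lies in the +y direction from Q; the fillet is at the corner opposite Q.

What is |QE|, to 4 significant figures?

56.09

Q is at the origin; QN is horizontal with |QN| = 57.8 and N on the −x side, so N = (-57.80, 0.000). QC is vertical with |QC| = 36.1 and C on the +y side, so C = (0.000, 36.10). The virtual corner opposite Q is at (-57.80, 36.10). Tangency of A1 to NV means the radius EV is perpendicular to NV and the tangent condition forces EZ to be normal to ZC, with radius 8.8, so the center E sits 8.8 in from both sides at E = (-49.00, 27.30). Then |QE| = |E − Q| = 56.09.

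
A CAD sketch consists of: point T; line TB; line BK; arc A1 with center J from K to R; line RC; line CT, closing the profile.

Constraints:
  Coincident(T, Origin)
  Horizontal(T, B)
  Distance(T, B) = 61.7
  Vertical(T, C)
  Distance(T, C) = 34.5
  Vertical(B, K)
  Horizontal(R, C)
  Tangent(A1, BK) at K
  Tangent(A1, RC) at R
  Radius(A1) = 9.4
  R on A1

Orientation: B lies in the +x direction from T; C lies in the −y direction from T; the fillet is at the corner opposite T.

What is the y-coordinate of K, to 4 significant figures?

-25.10

T is at the origin; T and B share the same y with |TB| = 61.7 and B on the +x side, so B = (61.70, 0.000). TC is vertical with |TC| = 34.5 and C on the −y side, so C = (0.000, -34.50). The virtual corner opposite T is at (61.70, -34.50). A1 meets BK tangentially, so JK is at right angles to BK and A1 meets RC tangentially, so JR is at right angles to RC, with radius 9.4, so the center J sits 9.4 in from both sides at J = (52.30, -25.10). That places the tangent points at K = (61.70, -25.10) on BK and R = (52.30, -34.50) on RC. So K.y = -25.10.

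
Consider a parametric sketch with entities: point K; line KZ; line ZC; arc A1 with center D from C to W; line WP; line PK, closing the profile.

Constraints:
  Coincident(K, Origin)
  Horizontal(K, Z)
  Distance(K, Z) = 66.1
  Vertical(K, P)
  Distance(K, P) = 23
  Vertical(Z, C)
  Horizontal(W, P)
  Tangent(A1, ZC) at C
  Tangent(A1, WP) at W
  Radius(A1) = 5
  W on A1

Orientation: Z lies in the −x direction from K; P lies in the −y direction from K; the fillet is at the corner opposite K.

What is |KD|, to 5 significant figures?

63.696

K is at the origin; KZ is horizontal with |KZ| = 66.1 and Z on the −x side, so Z = (-66.100, 0.0000). K and P share the same x with |KP| = 23.0 and P on the −y side, so P = (0.0000, -23.000). The virtual corner opposite K is at (-66.100, -23.000). A1 meets ZC tangentially, so DC is at right angles to ZC and the tangent condition forces DW to be normal to WP, with radius 5.0, so the center D sits 5.0 in from both sides at D = (-61.100, -18.000). Then |KD| = |D − K| = 63.696.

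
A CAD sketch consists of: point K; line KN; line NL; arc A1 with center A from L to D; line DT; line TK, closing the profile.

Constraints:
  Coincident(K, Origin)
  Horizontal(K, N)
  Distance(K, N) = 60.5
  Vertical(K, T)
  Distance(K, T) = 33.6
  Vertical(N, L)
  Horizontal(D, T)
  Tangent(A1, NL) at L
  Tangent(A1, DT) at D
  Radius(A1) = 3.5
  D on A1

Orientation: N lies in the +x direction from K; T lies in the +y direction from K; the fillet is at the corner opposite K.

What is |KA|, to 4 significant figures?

64.46

K is at the origin; KN is horizontal with |KN| = 60.5 and N on the +x side, so N = (60.50, 0.000). K and T share the same x with |KT| = 33.6 and T on the +y side, so T = (0.000, 33.60). The virtual corner opposite K is at (60.50, 33.60). Since A1 is tangent to NL there, AL ⟂ NL and A1 meets DT tangentially, so AD is at right angles to DT, with radius 3.5, so the center A sits 3.5 in from both sides at A = (57.00, 30.10). Then |KA| = |A − K| = 64.46.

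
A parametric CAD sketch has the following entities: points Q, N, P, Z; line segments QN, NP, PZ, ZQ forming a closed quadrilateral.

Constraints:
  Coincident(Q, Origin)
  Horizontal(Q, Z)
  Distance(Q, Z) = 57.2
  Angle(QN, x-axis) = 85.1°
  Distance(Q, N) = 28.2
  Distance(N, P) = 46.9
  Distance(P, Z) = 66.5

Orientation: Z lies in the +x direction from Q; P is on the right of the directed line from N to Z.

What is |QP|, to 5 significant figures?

19.148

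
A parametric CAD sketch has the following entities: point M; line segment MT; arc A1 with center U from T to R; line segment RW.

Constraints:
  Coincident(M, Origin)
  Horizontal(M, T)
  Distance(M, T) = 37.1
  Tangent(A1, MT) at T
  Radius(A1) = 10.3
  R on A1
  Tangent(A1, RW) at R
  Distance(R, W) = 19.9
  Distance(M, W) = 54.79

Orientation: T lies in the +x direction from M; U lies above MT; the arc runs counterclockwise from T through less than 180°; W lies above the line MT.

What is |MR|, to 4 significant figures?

48.71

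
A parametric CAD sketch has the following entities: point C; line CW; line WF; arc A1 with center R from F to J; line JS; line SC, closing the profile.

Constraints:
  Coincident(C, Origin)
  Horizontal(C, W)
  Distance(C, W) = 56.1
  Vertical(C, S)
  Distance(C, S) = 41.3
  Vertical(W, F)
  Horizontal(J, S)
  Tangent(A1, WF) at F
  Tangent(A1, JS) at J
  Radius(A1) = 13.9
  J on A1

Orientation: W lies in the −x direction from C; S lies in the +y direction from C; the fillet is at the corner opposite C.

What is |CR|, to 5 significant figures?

50.315

C is at the origin; C and W share the same y with |CW| = 56.1 and W on the −x side, so W = (-56.100, 0.0000). C and S share the same x with |CS| = 41.3 and S on the +y side, so S = (0.0000, 41.300). The virtual corner opposite C is at (-56.100, 41.300). A1 meets WF tangentially, so RF is at right angles to WF and tangency of A1 to JS means the radius RJ is perpendicular to JS, with radius 13.9, so the center R sits 13.9 in from both sides at R = (-42.200, 27.400). Then |CR| = |R − C| = 50.315.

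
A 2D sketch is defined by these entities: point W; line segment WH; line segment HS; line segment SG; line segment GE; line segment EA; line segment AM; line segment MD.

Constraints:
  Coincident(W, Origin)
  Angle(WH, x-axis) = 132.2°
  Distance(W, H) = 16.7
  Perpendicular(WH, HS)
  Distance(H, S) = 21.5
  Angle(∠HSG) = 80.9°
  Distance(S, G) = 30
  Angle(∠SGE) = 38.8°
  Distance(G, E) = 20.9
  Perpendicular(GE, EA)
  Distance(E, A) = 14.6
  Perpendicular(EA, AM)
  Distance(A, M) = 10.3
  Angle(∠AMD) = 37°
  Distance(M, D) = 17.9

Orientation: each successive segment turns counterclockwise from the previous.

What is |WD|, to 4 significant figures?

13.13

EA is perpendicular to AM, so AM runs at -77.50°; with |AM| = 10.3, M = (-20.28, -13.64). ∠AMD = 37.0° gives MD at 65.50° from the x-axis; with |MD| = 17.9, D = (-12.86, 2.649). Then |WD| = |D − W| = 13.13.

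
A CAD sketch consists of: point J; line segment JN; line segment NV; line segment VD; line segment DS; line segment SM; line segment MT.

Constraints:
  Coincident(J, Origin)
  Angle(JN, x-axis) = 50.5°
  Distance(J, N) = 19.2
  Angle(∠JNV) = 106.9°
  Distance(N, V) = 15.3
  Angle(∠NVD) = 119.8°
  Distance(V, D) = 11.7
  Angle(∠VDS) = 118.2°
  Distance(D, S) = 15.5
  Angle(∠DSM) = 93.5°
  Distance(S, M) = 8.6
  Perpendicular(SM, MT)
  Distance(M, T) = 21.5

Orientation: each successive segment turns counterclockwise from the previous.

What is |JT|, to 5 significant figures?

27.844

J is at the origin; JN runs at 50.5° with length 19.2, so N = (12.213, 14.815). ∠JNV = 106.9° gives NV at 123.60° from the x-axis; with |NV| = 15.3, V = (3.7458, 27.559). ∠NVD = 119.8° gives VD at -176.20° from the x-axis; with |VD| = 11.7, D = (-7.9285, 26.783). ∠VDS = 118.2° gives DS at -114.40° from the x-axis; with |DS| = 15.5, S = (-14.332, 12.668). ∠DSM = 93.5° gives SM at -27.900° from the x-axis; with |SM| = 8.6, M = (-6.7312, 8.6437). SM ⟂ MT, so MT runs at 62.100°; with |MT| = 21.5, T = (3.3293, 27.645). Then |JT| = |T − J| = 27.844.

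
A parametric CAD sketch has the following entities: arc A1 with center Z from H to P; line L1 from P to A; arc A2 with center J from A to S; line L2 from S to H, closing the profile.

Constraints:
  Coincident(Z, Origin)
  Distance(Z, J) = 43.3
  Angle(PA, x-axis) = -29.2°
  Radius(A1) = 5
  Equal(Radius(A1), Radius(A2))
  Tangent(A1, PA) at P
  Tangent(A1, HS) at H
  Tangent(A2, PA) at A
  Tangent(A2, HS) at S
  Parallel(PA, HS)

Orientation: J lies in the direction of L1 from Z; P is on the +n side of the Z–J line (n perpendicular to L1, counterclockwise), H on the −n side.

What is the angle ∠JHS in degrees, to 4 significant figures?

6.587°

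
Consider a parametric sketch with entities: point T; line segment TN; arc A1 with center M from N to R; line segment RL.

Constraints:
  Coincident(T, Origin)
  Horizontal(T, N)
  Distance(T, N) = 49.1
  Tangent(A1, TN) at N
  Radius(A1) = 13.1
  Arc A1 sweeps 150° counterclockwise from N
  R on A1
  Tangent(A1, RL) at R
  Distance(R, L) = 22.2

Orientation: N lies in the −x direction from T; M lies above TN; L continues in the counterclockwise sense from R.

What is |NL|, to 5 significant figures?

37.737

T is at the origin; TN is horizontal with |TN| = 49.1 and N on the −x side, so N = (-49.100, 0.0000). The tangent condition forces MN to be normal to TN, so M = N + (0, 13.1) = (-49.100, 13.100). On A1, N sits at bearing -90° from M; a 150° counterclockwise sweep puts R at bearing 60°, so R = M + 13.1·(cos 60°, sin 60°) = (-42.550, 24.445). A1 meets RL tangentially, so MR is at right angles to RL, so RL runs along (−sin 60°, cos 60°); with |RL| = 22.2, L = (-61.776, 35.545). Then |NL| = |L − N| = 37.737.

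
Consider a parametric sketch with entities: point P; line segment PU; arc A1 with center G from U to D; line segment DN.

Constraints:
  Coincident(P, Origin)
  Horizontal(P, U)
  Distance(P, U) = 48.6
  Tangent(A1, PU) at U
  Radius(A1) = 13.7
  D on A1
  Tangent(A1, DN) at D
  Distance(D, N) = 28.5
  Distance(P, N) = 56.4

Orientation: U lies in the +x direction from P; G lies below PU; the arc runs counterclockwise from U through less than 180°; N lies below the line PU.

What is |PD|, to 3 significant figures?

37.8

Checks: |PU| = 48.60 ✓; |GD| = 13.70 ✓; ∠(GD, DN) = 90.00° ✓; |DN| = 28.50 ✓; |PN| = 56.40 ✓.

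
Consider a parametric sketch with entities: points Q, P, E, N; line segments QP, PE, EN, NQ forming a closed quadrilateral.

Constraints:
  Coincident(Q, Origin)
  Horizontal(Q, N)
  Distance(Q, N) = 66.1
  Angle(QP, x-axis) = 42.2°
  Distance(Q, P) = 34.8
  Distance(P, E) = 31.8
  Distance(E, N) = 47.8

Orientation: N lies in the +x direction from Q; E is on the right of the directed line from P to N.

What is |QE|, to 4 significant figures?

20.42

Q is at the origin; QN is horizontal with |QN| = 66.1 and N in +x, so N = (66.1, 0). QP runs at 42.2° with |QP| = 34.8, so P = (25.78, 23.38). E is determined by |PE| = 31.8 and |EN| = 47.8 together: it lies at the intersection of circle(P, 31.8) and circle(N, 47.8). With |PN| = 46.61, the foot of the radical line on PN is 9.640 from P and the perpendicular offset is √(31.8² − 9.640²) = 30.30. Taking the right-of-PN solution: E = (18.92, -7.675).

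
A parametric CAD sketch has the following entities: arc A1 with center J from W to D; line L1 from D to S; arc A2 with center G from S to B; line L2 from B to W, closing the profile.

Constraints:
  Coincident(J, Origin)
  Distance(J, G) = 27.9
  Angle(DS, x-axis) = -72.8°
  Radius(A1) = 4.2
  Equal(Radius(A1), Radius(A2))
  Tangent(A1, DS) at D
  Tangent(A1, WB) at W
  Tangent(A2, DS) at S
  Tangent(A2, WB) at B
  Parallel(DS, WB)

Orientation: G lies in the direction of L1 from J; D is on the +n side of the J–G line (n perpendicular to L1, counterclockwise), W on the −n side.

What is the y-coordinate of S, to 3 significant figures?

-25.4

The slot axis is L1's direction at -72.8°, so u = (cos -72.8°, sin -72.8°) = (0.296, -0.955) and n = (−sin -72.8°, cos -72.8°) = (0.955, 0.296). J is at the origin and G lies 27.9 along u from J, so G = 27.9·u = (8.25, -26.7). Tangency of A1 to both parallel lines with radius 4.2 puts D and W at J ± 4.2·n: D = (4.01, 1.24), W = (-4.01, -1.24). Equal radii place S and B the same way about G: S = G + 4.2·n = (12.3, -25.4), B = G − 4.2·n = (4.24, -27.9). So S.y = -25.4.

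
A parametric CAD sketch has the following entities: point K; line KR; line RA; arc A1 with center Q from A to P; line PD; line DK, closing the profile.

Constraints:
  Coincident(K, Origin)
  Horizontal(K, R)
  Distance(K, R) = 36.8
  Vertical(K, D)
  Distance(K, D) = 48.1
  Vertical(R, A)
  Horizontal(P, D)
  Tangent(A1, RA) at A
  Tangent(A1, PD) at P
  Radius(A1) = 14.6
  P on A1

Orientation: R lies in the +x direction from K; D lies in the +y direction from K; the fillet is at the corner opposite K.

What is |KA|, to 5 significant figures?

49.764

K is at the origin; KR is horizontal with |KR| = 36.8 and R on the +x side, so R = (36.800, 0.0000). K and D share the same x with |KD| = 48.1 and D on the +y side, so D = (0.0000, 48.100). The virtual corner opposite K is at (36.800, 48.100). A1 meets RA tangentially, so QA is at right angles to RA and the tangent condition forces QP to be normal to PD, with radius 14.6, so the center Q sits 14.6 in from both sides at Q = (22.200, 33.500). That places the tangent points at A = (36.800, 33.500) on RA and P = (22.200, 48.100) on PD. Then |KA| = |A − K| = 49.764.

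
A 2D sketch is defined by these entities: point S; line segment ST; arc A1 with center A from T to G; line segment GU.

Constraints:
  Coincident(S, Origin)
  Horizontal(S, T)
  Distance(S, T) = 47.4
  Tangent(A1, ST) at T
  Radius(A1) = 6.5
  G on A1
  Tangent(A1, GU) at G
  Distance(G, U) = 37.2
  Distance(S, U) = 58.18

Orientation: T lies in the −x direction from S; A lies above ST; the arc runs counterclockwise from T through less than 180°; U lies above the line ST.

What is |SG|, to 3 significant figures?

41.4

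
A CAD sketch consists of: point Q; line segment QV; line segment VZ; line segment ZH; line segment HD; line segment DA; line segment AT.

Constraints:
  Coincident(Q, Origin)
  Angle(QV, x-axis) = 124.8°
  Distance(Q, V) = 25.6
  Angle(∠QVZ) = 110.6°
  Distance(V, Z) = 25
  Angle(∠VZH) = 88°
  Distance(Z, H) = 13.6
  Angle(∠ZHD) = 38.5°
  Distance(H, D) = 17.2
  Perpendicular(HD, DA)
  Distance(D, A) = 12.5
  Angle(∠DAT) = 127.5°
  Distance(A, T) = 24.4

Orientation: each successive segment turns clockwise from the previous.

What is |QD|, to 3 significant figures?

33.6

Q is at the origin; QV runs at 124.8° with length 25.6, so V = (-14.6, 21.0). ∠QVZ = 110.6° gives VZ at 55.4° from the x-axis; with |VZ| = 25.0, Z = (-0.414, 41.6). ∠VZH = 88.0° gives ZH at -36.6° from the x-axis; with |ZH| = 13.6, H = (10.5, 33.5). ∠ZHD = 38.5° gives HD at -178° from the x-axis; with |HD| = 17.2, D = (-6.69, 32.9). Then |QD| = |D − Q| = 33.6.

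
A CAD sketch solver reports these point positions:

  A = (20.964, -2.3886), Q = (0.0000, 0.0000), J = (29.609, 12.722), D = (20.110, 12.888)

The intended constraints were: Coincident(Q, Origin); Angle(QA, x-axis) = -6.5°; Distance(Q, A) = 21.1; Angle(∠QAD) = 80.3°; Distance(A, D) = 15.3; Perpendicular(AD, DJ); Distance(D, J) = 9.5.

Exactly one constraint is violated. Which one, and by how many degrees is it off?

Perpendicular(AD, DJ) — off by 4.20°.

Q = (0.00, 0.00) ✓; QA at -6.500° ✓; |QA| = 21.10 ✓; ∠QAD = 80.30° ✓; |AD| = 15.30 ✓; ∠(AD, DJ) = 94.20° ✗; |DJ| = 9.500 ✓.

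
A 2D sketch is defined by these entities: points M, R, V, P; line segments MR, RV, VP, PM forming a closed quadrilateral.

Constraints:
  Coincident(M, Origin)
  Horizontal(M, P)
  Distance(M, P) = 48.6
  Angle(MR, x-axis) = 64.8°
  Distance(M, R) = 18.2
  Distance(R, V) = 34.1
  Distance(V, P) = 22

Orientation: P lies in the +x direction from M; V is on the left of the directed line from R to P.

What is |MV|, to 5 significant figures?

46.501

M is at the origin; MP is horizontal with |MP| = 48.6 and P in +x, so P = (48.6, 0). MR runs at 64.8° with |MR| = 18.2, so R = (7.7492, 16.468). V is determined by |RV| = 34.1 and |VP| = 22.0 together: it lies at the intersection of circle(R, 34.1) and circle(P, 22.0). With |RP| = 44.045, the foot of the radical line on RP is 29.728 from R and the perpendicular offset is √(34.1² − 29.728²) = 16.704. Taking the left-of-RP solution: V = (41.567, 20.846).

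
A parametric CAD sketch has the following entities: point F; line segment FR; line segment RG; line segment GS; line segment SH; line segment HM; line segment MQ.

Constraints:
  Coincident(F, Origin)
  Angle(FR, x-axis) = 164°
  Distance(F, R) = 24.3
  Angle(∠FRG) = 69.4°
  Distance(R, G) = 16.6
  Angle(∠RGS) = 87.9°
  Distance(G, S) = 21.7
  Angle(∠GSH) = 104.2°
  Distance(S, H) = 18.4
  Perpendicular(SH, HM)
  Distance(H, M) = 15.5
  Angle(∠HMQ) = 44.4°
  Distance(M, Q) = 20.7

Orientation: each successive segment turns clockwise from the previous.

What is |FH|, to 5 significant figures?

11.094

∠RGS = 87.9° gives GS at -38.700° from the x-axis; with |GS| = 21.7, S = (3.4740, 6.4570). ∠GSH = 104.2° gives SH at -114.50° from the x-axis; with |SH| = 18.4, H = (-4.1563, -10.286). Then |FH| = |H − F| = 11.094.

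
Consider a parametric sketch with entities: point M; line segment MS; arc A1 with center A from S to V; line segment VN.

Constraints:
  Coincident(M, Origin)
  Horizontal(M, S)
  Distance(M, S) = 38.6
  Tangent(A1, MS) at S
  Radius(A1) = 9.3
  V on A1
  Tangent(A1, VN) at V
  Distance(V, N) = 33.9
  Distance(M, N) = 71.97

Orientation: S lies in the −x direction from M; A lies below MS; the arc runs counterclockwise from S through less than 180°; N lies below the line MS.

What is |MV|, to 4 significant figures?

46.97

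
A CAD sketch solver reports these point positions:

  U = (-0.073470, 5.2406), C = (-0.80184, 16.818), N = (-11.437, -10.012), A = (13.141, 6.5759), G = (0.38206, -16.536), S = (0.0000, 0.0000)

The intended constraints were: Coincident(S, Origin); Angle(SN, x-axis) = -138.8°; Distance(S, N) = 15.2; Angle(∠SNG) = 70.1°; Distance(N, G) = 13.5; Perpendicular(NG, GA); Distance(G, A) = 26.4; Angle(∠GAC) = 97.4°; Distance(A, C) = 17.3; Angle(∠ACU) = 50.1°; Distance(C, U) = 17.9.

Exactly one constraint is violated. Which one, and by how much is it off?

Distance(C, U) = 17.9 — off by 6.30.

S = (0.00, 0.00) ✓; SN at -138.8° ✓; |SN| = 15.20 ✓; ∠SNG = 70.10° ✓; |NG| = 13.50 ✓; ∠(NG, GA) = 90.00° ✓; |GA| = 26.40 ✓; ∠GAC = 97.40° ✓; |AC| = 17.30 ✓; ∠ACU = 50.10° ✓; |CU| = 11.60 ✗.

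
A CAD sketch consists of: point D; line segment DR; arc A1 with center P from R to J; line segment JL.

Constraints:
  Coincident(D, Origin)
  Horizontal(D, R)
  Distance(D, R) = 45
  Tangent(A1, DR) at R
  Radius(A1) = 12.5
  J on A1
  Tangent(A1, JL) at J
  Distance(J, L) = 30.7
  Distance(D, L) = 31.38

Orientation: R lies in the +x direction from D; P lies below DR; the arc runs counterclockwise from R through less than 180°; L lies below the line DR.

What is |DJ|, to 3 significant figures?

35.9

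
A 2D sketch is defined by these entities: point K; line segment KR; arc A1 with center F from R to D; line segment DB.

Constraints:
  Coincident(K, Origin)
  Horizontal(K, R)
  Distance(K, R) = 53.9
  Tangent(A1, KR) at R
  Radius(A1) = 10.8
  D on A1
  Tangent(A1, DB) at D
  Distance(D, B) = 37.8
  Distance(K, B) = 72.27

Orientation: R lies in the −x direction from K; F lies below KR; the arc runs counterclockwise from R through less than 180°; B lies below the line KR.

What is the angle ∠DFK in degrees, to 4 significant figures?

172.8°

Checks: |KR| = 53.90 ✓; |FD| = 10.80 ✓; ∠(FD, DB) = 90.00° ✓; |DB| = 37.80 ✓; |KB| = 72.27 ✓.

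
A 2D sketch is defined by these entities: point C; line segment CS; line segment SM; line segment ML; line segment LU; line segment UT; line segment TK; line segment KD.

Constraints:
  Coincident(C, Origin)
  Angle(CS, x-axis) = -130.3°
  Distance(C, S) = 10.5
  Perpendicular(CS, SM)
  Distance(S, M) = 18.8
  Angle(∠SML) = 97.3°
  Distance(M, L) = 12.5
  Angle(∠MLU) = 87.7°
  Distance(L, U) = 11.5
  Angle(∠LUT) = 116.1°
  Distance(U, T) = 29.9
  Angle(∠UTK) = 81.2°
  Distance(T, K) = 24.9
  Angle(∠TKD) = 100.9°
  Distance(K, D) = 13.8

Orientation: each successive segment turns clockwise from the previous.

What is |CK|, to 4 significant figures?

36.15

C is at the origin; CS runs at -130.3° with length 10.5, so S = (-6.791, -8.008). CS is perpendicular to SM, so SM runs at 139.7°; with |SM| = 18.8, M = (-21.13, 4.152). ∠SML = 97.3° gives ML at 57.00° from the x-axis; with |ML| = 12.5, L = (-14.32, 14.64). ∠MLU = 87.7° gives LU at -35.30° from the x-axis; with |LU| = 11.5, U = (-4.936, 7.990). ∠LUT = 116.1° gives UT at -99.20° from the x-axis; with |UT| = 29.9, T = (-9.716, -21.53). ∠UTK = 81.2° gives TK at 162.0° from the x-axis; with |TK| = 24.9, K = (-33.40, -13.83). Then |CK| = |K − C| = 36.15.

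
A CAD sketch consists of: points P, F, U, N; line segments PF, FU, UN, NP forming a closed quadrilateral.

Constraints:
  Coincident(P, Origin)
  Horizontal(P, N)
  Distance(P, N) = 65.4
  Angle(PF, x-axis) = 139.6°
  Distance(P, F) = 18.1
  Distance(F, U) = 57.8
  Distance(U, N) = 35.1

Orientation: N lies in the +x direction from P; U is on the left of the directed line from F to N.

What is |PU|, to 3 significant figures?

49.7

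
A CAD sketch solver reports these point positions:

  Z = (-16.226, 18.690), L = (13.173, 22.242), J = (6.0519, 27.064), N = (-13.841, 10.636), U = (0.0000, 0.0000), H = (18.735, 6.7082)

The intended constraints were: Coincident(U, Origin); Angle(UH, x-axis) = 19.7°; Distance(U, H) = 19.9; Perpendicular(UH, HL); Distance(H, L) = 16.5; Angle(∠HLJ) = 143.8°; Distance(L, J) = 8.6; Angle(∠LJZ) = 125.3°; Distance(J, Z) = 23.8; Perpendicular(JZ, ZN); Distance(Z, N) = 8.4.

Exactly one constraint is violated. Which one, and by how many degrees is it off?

Perpendicular(JZ, ZN) — off by 4.11°.

U = (0.00, 0.00) ✓; UH at 19.70° ✓; |UH| = 19.90 ✓; ∠(UH, HL) = 90.00° ✓; |HL| = 16.50 ✓; ∠HLJ = 143.8° ✓; |LJ| = 8.600 ✓; ∠LJZ = 125.3° ✓; |JZ| = 23.80 ✓; ∠(JZ, ZN) = 85.89° ✗; |ZN| = 8.400 ✓.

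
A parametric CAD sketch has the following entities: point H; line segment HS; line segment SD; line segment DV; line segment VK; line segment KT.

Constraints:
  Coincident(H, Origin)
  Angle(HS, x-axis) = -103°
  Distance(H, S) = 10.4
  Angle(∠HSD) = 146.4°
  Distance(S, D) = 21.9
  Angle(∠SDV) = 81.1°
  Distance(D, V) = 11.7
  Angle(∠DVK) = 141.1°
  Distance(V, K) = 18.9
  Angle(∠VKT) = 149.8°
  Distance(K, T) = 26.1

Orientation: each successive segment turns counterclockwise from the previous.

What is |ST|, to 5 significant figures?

35.481

∠DVK = 141.1° gives VK at 68.400° from the x-axis; with |VK| = 18.9, K = (22.507, -7.2990). ∠VKT = 149.8° gives KT at 98.600° from the x-axis; with |KT| = 26.1, T = (18.604, 18.508). Then |ST| = |T − S| = 35.481.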